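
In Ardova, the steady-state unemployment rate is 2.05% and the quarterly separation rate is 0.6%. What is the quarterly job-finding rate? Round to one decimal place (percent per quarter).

Job-finding rate ≈ 28.7% per quarter.

From u* = s/(s+f): f = s·(1−u)/u.
f = 0.6 × (1 − 0.0205) / 0.0205 = 0.5877 / 0.0205 ≈ 28.7% per quarter.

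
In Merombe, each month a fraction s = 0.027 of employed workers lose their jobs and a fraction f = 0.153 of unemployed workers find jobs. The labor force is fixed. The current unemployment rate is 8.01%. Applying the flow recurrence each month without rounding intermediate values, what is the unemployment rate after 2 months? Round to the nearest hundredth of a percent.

Unemployment rate after two months ≈ 10.30%.

With a fixed labor force, u_{t+1} = u_t + s·(1−u_t) − f·u_t = u_t·(1−s−f) + s.
Here 1−s−f = 0.820 and s = 0.027.
u_1 = 0.080100 × 0.820 + 0.027 = 0.092682.
u_2 = 0.092682 × 0.820 + 0.027 = 0.102999.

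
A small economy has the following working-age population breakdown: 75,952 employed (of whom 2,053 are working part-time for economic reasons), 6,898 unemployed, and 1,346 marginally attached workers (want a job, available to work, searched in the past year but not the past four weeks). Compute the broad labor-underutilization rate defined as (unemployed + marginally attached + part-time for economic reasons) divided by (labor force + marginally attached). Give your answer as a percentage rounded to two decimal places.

Broad underutilization rate ≈ 12.23%.

Labor force = 75,952 + 6,898 = 82,850.
Numerator = 6,898 + 1,346 + 2,053 = 10,297.
Denominator = 82,850 + 1,346 = 84,196.
Broad rate = 10,297 / 84,196 = 12.23%.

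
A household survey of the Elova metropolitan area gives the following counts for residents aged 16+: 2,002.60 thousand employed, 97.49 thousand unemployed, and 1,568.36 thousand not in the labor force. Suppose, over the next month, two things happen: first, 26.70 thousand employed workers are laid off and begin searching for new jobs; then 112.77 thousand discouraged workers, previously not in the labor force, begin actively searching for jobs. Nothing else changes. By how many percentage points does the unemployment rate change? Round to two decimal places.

The unemployment rate changes by +6.07 percentage points.

Initially, labor force = 2,002.60 + 97.49 = 2,100.09 thousand, so u = 97.49/2,100.09 = 4.64%.
After the first change, employed falls and unemployed rises by 26.70; labor force unchanged → E = 1,975.90, U = 124.19, labor force = 2,100.09 thousand.
After the second change, unemployed and labor force both rise by 112.77 → E = 1,975.90, U = 236.96, labor force = 2,212.86 thousand.
New unemployment rate = 236.96 / 2,212.86 = 10.71%.
Change = 10.71% − 4.64% = +6.07 percentage points.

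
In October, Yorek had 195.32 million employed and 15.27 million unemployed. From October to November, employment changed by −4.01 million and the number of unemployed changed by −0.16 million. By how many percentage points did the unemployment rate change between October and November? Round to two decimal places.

October: labor force = 195.32 + 15.27 = 210.59; u = 15.27/210.59 = 7.25%.
November: labor force = 191.31 + 15.11 = 206.42; u = 15.11/206.42 = 7.32%.
Change = 7.32% − 7.25% = +0.07 pp.

The unemployment rate changed by +0.07 percentage points.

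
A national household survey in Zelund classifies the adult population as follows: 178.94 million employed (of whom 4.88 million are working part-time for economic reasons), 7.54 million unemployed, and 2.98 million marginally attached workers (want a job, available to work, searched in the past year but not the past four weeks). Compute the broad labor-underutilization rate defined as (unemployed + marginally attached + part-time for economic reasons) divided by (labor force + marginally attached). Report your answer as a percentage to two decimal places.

Labor force = 178.94 + 7.54 = 186.48 million.
Numerator = 7.54 + 2.98 + 4.88 = 15.40 million.
Denominator = 186.48 + 2.98 = 189.46 million.
Broad rate = 15.40 / 189.46 = 8.13%.

Broad underutilization rate ≈ 8.13%.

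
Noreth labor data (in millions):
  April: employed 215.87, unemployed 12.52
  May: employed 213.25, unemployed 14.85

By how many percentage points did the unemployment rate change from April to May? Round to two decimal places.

April: labor force = 215.87 + 12.52 = 228.39; u = 12.52/228.39 = 5.48%.
May: labor force = 213.25 + 14.85 = 228.10; u = 14.85/228.10 = 6.51%.
Change = 6.51% − 5.48% = +1.03 pp.

The unemployment rate changed by +1.03 percentage points.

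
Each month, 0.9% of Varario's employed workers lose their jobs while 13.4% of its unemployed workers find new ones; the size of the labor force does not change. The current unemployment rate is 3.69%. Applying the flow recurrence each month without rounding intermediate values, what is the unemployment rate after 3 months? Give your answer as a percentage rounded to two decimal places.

Unemployment rate after three months ≈ 4.65%.

With a fixed labor force, u_{t+1} = u_t + s·(1−u_t) − f·u_t = u_t·(1−s−f) + s.
Here 1−s−f = 0.857 and s = 0.009.
u_1 = 0.036900 × 0.857 + 0.009 = 0.040623.
u_2 = 0.040623 × 0.857 + 0.009 = 0.043814.
u_3 = 0.043814 × 0.857 + 0.009 = 0.046549.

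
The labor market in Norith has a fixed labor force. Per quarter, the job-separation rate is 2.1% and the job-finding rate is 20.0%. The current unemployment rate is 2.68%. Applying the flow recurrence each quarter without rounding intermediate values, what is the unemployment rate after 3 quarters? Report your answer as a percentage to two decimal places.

With a fixed labor force, u_{t+1} = u_t + s·(1−u_t) − f·u_t = u_t·(1−s−f) + s.
Here 1−s−f = 0.779 and s = 0.021.
u_1 = 0.026800 × 0.779 + 0.021 = 0.041877.
u_2 = 0.041877 × 0.779 + 0.021 = 0.053622.
u_3 = 0.053622 × 0.779 + 0.021 = 0.062772.

Unemployment rate after three quarters ≈ 6.28%.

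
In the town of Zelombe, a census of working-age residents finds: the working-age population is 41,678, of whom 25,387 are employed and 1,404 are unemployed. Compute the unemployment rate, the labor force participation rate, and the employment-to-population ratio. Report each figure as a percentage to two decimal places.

Unemployment rate ≈ 5.24%; labor force participation rate ≈ 64.28%; employment-population ratio ≈ 60.91%.

Labor force = employed + unemployed = 25,387 + 1,404 = 26,791.
Unemployment rate = 1,404 / 26,791 = 5.24%.
Labor force participation rate = 26,791 / 41,678 = 64.28%.
Employment-population ratio = 25,387 / 41,678 = 60.91%.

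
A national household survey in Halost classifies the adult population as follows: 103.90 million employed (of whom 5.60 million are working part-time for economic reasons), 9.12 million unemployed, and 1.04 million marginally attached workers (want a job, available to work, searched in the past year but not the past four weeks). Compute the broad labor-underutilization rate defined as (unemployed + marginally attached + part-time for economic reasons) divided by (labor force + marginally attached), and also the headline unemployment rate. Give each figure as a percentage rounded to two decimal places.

Labor force = 103.90 + 9.12 = 113.02 million.
Numerator = 9.12 + 1.04 + 5.60 = 15.76 million.
Denominator = 113.02 + 1.04 = 114.06 million.
Broad rate = 15.76 / 114.06 = 13.82%.
Headline unemployment rate = 9.12 / 113.02 = 8.07%.

Broad underutilization rate ≈ 13.82%; headline unemployment rate ≈ 8.07%.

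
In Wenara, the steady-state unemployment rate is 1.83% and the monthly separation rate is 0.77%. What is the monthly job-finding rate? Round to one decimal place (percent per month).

Job-finding rate ≈ 41.3% per month.

From u* = s/(s+f): f = s·(1−u)/u.
f = 0.77 × (1 − 0.0183) / 0.0183 = 0.7559 / 0.0183 ≈ 41.3% per month.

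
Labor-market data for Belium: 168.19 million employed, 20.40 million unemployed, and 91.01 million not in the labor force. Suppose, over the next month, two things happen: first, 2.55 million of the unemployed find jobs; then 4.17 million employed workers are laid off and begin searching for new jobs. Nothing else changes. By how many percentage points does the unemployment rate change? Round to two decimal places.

Initially, labor force = 168.19 + 20.40 = 188.59 million, so u = 20.40/188.59 = 10.82%.
After the first change, unemployed falls and employed rises by 2.55; labor force unchanged → E = 170.74, U = 17.85, labor force = 188.59 million.
After the second change, employed falls and unemployed rises by 4.17; labor force unchanged → E = 166.57, U = 22.02, labor force = 188.59 million.
New unemployment rate = 22.02 / 188.59 = 11.68%.
Change = 11.68% − 10.82% = +0.86 percentage points.

The unemployment rate changes by +0.86 percentage points.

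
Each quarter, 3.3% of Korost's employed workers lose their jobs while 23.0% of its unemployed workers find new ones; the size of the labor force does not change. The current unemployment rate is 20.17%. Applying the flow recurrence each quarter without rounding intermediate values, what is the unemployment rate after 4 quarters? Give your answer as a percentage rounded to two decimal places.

Unemployment rate after four quarters ≈ 14.80%.

With a fixed labor force, u_{t+1} = u_t + s·(1−u_t) − f·u_t = u_t·(1−s−f) + s.
Here 1−s−f = 0.737 and s = 0.033.
u_1 = 0.201700 × 0.737 + 0.033 = 0.181653.
u_2 = 0.181653 × 0.737 + 0.033 = 0.166878.
u_3 = 0.166878 × 0.737 + 0.033 = 0.155989.
u_4 = 0.155989 × 0.737 + 0.033 = 0.147964.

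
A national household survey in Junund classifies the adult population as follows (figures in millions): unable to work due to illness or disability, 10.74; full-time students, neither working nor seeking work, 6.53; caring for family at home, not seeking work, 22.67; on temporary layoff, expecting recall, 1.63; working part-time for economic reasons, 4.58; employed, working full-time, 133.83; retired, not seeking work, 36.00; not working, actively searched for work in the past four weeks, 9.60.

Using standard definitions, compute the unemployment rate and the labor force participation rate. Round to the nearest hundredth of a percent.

Employed = 4.58 + 133.83 = 138.41 million (anyone who worked, including part-time for economic reasons, counts as employed).
Unemployed = 1.63 + 9.60 = 11.23 million (jobless and actively searching, or on temporary layoff).
Labor force = 138.41 + 11.23 = 149.64 million.
Not in labor force = 10.74 + 6.53 + 22.67 + 36.00 = 75.94 million (those not working and not actively searching are outside the labor force).
Civilian working-age population = 149.64 + 75.94 = 225.58 million.
Unemployment rate = 11.23 / 149.64 = 7.50%.
Labor force participation rate = 149.64 / 225.58 = 66.34%.

Unemployment rate ≈ 7.50%; labor force participation rate ≈ 66.34%.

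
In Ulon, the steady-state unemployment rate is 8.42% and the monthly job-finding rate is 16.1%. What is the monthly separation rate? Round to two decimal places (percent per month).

From u* = s/(s+f): s = u·f/(1−u).
s = 0.0842 × 16.1 / (1 − 0.0842) = 1.3556 / 0.9158 ≈ 1.48% per month.

Separation rate ≈ 1.48% per month.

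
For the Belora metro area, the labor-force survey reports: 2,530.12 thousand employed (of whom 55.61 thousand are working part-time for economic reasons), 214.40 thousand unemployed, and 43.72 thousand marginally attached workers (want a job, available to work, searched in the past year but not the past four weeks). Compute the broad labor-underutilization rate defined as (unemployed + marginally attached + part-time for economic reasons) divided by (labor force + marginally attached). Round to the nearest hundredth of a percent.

Broad underutilization rate ≈ 11.25%.

Labor force = 2,530.12 + 214.40 = 2,744.52 thousand.
Numerator = 214.40 + 43.72 + 55.61 = 313.73 thousand.
Denominator = 2,744.52 + 43.72 = 2,788.24 thousand.
Broad rate = 313.73 / 2,788.24 = 11.25%.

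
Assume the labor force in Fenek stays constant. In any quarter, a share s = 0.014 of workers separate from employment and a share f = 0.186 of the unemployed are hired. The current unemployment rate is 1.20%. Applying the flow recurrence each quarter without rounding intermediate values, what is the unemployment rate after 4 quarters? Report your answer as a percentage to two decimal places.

With a fixed labor force, u_{t+1} = u_t + s·(1−u_t) − f·u_t = u_t·(1−s−f) + s.
Here 1−s−f = 0.800 and s = 0.014.
u_1 = 0.012000 × 0.800 + 0.014 = 0.023600.
u_2 = 0.023600 × 0.800 + 0.014 = 0.032880.
u_3 = 0.032880 × 0.800 + 0.014 = 0.040304.
u_4 = 0.040304 × 0.800 + 0.014 = 0.046243.

Unemployment rate after four quarters ≈ 4.62%.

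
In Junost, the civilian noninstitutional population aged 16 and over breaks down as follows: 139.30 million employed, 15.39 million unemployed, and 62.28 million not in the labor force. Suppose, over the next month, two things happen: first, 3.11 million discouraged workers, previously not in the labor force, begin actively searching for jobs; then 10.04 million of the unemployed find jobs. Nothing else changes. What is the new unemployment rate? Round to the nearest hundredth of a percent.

New unemployment rate ≈ 5.36%.

Initially, labor force = 139.30 + 15.39 = 154.69 million, so u = 15.39/154.69 = 9.95%.
After the first change, unemployed and labor force both rise by 3.11 → E = 139.30, U = 18.50, labor force = 157.80 million.
After the second change, unemployed falls and employed rises by 10.04; labor force unchanged → E = 149.34, U = 8.46, labor force = 157.80 million.
New unemployment rate = 8.46 / 157.80 = 5.36%.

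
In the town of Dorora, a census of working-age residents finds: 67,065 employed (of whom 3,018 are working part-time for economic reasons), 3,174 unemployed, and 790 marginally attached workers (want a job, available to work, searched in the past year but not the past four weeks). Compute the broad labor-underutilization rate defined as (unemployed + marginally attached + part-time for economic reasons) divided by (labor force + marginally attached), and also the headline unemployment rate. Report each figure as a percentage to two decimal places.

Broad underutilization rate ≈ 9.83%; headline unemployment rate ≈ 4.52%.

Labor force = 67,065 + 3,174 = 70,239.
Numerator = 3,174 + 790 + 3,018 = 6,982.
Denominator = 70,239 + 790 = 71,029.
Broad rate = 6,982 / 71,029 = 9.83%.
Headline unemployment rate = 3,174 / 70,239 = 4.52%.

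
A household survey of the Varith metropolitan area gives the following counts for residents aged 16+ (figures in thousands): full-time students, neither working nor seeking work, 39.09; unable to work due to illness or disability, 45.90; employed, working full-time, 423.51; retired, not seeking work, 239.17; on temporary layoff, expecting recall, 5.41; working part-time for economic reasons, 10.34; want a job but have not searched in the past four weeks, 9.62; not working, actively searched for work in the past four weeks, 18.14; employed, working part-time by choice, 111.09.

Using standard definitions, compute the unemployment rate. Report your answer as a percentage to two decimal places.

Unemployment rate ≈ 4.14%.

Employed = 423.51 + 10.34 + 111.09 = 544.94 thousand (anyone who worked, including part-time for economic reasons, counts as employed).
Unemployed = 5.41 + 18.14 = 23.55 thousand (jobless and actively searching, or on temporary layoff).
Labor force = 544.94 + 23.55 = 568.49 thousand.
Unemployment rate = 23.55 / 568.49 = 4.14%.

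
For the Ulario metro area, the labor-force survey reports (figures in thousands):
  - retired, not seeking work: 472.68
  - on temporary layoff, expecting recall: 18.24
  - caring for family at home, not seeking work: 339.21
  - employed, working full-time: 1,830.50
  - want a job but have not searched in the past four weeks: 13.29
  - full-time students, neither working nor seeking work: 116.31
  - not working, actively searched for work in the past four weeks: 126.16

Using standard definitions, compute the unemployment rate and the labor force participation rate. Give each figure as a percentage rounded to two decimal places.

Employed = 1,830.50 thousand.
Unemployed = 18.24 + 126.16 = 144.40 thousand (jobless and actively searching, or on temporary layoff).
Labor force = 1,830.50 + 144.40 = 1,974.90 thousand.
Not in labor force = 472.68 + 339.21 + 13.29 + 116.31 = 941.49 thousand (those not working and not actively searching are outside the labor force — including those who want a job but have given up searching).
Civilian working-age population = 1,974.90 + 941.49 = 2,916.39 thousand.
Unemployment rate = 144.40 / 1,974.90 = 7.31%.
Labor force participation rate = 1,974.90 / 2,916.39 = 67.72%.

Unemployment rate ≈ 7.31%; labor force participation rate ≈ 67.72%.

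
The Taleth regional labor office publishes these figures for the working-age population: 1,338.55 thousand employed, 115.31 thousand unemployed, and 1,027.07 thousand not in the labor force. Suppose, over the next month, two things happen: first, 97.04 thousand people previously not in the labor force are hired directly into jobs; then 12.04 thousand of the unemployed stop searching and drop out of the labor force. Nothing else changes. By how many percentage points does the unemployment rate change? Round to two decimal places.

Initially, labor force = 1,338.55 + 115.31 = 1,453.86 thousand, so u = 115.31/1,453.86 = 7.93%.
After the first change, employed and labor force both rise by 97.04; unemployed unchanged → E = 1,435.59, U = 115.31, labor force = 1,550.90 thousand.
After the second change, unemployed and labor force both fall by 12.04 → E = 1,435.59, U = 103.27, labor force = 1,538.86 thousand.
New unemployment rate = 103.27 / 1,538.86 = 6.71%.
Change = 6.71% − 7.93% = −1.22 percentage points.

The unemployment rate changes by −1.22 percentage points.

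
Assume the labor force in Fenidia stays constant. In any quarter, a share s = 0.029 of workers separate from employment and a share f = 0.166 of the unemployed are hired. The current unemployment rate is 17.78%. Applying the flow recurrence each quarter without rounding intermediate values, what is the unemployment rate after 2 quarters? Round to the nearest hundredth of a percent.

Unemployment rate after two quarters ≈ 16.76%.

With a fixed labor force, u_{t+1} = u_t + s·(1−u_t) − f·u_t = u_t·(1−s−f) + s.
Here 1−s−f = 0.805 and s = 0.029.
u_1 = 0.177800 × 0.805 + 0.029 = 0.172129.
u_2 = 0.172129 × 0.805 + 0.029 = 0.167564.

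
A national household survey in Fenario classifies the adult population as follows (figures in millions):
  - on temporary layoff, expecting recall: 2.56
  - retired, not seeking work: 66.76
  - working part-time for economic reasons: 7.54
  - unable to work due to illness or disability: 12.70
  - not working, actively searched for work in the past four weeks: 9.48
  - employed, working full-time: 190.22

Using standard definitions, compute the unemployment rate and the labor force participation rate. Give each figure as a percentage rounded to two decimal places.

Unemployment rate ≈ 5.74%; labor force participation rate ≈ 72.53%.

Employed = 7.54 + 190.22 = 197.76 million (anyone who worked, including part-time for economic reasons, counts as employed).
Unemployed = 2.56 + 9.48 = 12.04 million (jobless and actively searching, or on temporary layoff).
Labor force = 197.76 + 12.04 = 209.80 million.
Not in labor force = 66.76 + 12.70 = 79.46 million (those not working and not actively searching are outside the labor force).
Civilian working-age population = 209.80 + 79.46 = 289.26 million.
Unemployment rate = 12.04 / 209.80 = 5.74%.
Labor force participation rate = 209.80 / 289.26 = 72.53%.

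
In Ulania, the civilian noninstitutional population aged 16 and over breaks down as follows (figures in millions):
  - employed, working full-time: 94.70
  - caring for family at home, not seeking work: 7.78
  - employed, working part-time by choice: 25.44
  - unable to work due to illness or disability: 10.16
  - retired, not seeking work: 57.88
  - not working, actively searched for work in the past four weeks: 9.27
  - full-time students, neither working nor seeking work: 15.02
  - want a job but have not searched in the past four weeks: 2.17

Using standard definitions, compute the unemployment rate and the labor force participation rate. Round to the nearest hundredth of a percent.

Employed = 94.70 + 25.44 = 120.14 million.
Unemployed = 9.27 million.
Labor force = 120.14 + 9.27 = 129.41 million.
Not in labor force = 7.78 + 10.16 + 57.88 + 15.02 + 2.17 = 93.01 million (those not working and not actively searching are outside the labor force — including those who want a job but have given up searching).
Civilian working-age population = 129.41 + 93.01 = 222.42 million.
Unemployment rate = 9.27 / 129.41 = 7.16%.
Labor force participation rate = 129.41 / 222.42 = 58.18%.

Unemployment rate ≈ 7.16%; labor force participation rate ≈ 58.18%.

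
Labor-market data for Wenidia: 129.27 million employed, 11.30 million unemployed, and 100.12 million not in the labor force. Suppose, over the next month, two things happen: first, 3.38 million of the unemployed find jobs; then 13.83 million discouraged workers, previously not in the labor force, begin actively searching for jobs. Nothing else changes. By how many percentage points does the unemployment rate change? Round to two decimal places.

Initially, labor force = 129.27 + 11.30 = 140.57 million, so u = 11.30/140.57 = 8.04%.
After the first change, unemployed falls and employed rises by 3.38; labor force unchanged → E = 132.65, U = 7.92, labor force = 140.57 million.
After the second change, unemployed and labor force both rise by 13.83 → E = 132.65, U = 21.75, labor force = 154.40 million.
New unemployment rate = 21.75 / 154.40 = 14.09%.
Change = 14.09% − 8.04% = +6.05 percentage points.

The unemployment rate changes by +6.05 percentage points.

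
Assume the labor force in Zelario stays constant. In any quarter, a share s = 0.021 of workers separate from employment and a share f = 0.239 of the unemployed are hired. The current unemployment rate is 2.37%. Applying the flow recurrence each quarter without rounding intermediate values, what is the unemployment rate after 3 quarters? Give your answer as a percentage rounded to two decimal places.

With a fixed labor force, u_{t+1} = u_t + s·(1−u_t) − f·u_t = u_t·(1−s−f) + s.
Here 1−s−f = 0.740 and s = 0.021.
u_1 = 0.023700 × 0.740 + 0.021 = 0.038538.
u_2 = 0.038538 × 0.740 + 0.021 = 0.049518.
u_3 = 0.049518 × 0.740 + 0.021 = 0.057643.

Unemployment rate after three quarters ≈ 5.76%.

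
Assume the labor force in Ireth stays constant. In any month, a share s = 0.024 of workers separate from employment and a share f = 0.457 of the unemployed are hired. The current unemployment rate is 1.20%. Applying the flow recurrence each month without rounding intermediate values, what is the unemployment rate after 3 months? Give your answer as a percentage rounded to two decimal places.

Unemployment rate after three months ≈ 4.46%.

With a fixed labor force, u_{t+1} = u_t + s·(1−u_t) − f·u_t = u_t·(1−s−f) + s.
Here 1−s−f = 0.519 and s = 0.024.
u_1 = 0.012000 × 0.519 + 0.024 = 0.030228.
u_2 = 0.030228 × 0.519 + 0.024 = 0.039688.
u_3 = 0.039688 × 0.519 + 0.024 = 0.044598.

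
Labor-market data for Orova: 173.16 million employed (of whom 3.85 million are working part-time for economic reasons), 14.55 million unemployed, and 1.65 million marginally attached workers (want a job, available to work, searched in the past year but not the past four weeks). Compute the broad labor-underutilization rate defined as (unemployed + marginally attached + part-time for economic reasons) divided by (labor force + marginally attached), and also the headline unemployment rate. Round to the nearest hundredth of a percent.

Broad underutilization rate ≈ 10.59%; headline unemployment rate ≈ 7.75%.

Labor force = 173.16 + 14.55 = 187.71 million.
Numerator = 14.55 + 1.65 + 3.85 = 20.05 million.
Denominator = 187.71 + 1.65 = 189.36 million.
Broad rate = 20.05 / 189.36 = 10.59%.
Headline unemployment rate = 14.55 / 187.71 = 7.75%.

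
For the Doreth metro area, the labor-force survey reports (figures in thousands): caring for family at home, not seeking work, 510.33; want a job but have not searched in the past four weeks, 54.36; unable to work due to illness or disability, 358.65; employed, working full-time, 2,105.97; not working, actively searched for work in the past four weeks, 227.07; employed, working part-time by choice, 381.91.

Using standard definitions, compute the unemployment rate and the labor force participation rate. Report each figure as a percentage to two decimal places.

Employed = 2,105.97 + 381.91 = 2,487.88 thousand.
Unemployed = 227.07 thousand.
Labor force = 2,487.88 + 227.07 = 2,714.95 thousand.
Not in labor force = 510.33 + 54.36 + 358.65 = 923.34 thousand (those not working and not actively searching are outside the labor force — including those who want a job but have given up searching).
Civilian working-age population = 2,714.95 + 923.34 = 3,638.29 thousand.
Unemployment rate = 227.07 / 2,714.95 = 8.36%.
Labor force participation rate = 2,714.95 / 3,638.29 = 74.62%.

Unemployment rate ≈ 8.36%; labor force participation rate ≈ 74.62%.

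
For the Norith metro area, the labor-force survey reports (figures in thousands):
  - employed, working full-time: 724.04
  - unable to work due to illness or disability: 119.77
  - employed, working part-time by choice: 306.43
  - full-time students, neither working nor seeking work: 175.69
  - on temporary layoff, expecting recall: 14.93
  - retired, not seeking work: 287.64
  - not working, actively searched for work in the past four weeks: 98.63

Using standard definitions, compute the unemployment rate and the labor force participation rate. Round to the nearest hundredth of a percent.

Employed = 724.04 + 306.43 = 1,030.47 thousand.
Unemployed = 14.93 + 98.63 = 113.56 thousand (jobless and actively searching, or on temporary layoff).
Labor force = 1,030.47 + 113.56 = 1,144.03 thousand.
Not in labor force = 119.77 + 175.69 + 287.64 = 583.10 thousand (those not working and not actively searching are outside the labor force).
Civilian working-age population = 1,144.03 + 583.10 = 1,727.13 thousand.
Unemployment rate = 113.56 / 1,144.03 = 9.93%.
Labor force participation rate = 1,144.03 / 1,727.13 = 66.24%.

Unemployment rate ≈ 9.93%; labor force participation rate ≈ 66.24%.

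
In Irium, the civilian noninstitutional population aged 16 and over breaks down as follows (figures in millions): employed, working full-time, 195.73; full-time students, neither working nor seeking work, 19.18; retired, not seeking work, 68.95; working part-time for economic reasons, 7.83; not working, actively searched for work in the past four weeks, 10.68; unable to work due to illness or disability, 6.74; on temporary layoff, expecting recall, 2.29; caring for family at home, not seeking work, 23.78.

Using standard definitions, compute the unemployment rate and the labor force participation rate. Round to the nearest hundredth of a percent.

Employed = 195.73 + 7.83 = 203.56 million (anyone who worked, including part-time for economic reasons, counts as employed).
Unemployed = 10.68 + 2.29 = 12.97 million (jobless and actively searching, or on temporary layoff).
Labor force = 203.56 + 12.97 = 216.53 million.
Not in labor force = 19.18 + 68.95 + 6.74 + 23.78 = 118.65 million (those not working and not actively searching are outside the labor force).
Civilian working-age population = 216.53 + 118.65 = 335.18 million.
Unemployment rate = 12.97 / 216.53 = 5.99%.
Labor force participation rate = 216.53 / 335.18 = 64.60%.

Unemployment rate ≈ 5.99%; labor force participation rate ≈ 64.60%.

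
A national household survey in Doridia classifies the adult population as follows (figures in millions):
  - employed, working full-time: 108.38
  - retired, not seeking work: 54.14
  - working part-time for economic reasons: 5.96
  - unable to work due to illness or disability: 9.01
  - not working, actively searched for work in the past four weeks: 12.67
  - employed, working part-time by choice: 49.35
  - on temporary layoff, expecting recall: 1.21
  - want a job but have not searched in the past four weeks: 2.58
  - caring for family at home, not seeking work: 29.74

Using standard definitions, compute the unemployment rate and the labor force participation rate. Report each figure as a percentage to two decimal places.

Employed = 108.38 + 5.96 + 49.35 = 163.69 million (anyone who worked, including part-time for economic reasons, counts as employed).
Unemployed = 12.67 + 1.21 = 13.88 million (jobless and actively searching, or on temporary layoff).
Labor force = 163.69 + 13.88 = 177.57 million.
Not in labor force = 54.14 + 9.01 + 2.58 + 29.74 = 95.47 million (those not working and not actively searching are outside the labor force — including those who want a job but have given up searching).
Civilian working-age population = 177.57 + 95.47 = 273.04 million.
Unemployment rate = 13.88 / 177.57 = 7.82%.
Labor force participation rate = 177.57 / 273.04 = 65.03%.

Unemployment rate ≈ 7.82%; labor force participation rate ≈ 65.03%.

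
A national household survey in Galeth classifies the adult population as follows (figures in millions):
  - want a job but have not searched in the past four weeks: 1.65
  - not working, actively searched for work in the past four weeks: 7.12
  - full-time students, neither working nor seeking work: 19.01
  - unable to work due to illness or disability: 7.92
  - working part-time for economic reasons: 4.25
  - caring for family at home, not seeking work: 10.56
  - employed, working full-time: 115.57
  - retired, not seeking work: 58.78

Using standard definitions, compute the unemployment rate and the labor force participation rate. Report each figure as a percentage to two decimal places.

Employed = 4.25 + 115.57 = 119.82 million (anyone who worked, including part-time for economic reasons, counts as employed).
Unemployed = 7.12 million.
Labor force = 119.82 + 7.12 = 126.94 million.
Not in labor force = 1.65 + 19.01 + 7.92 + 10.56 + 58.78 = 97.92 million (those not working and not actively searching are outside the labor force — including those who want a job but have given up searching).
Civilian working-age population = 126.94 + 97.92 = 224.86 million.
Unemployment rate = 7.12 / 126.94 = 5.61%.
Labor force participation rate = 126.94 / 224.86 = 56.45%.

Unemployment rate ≈ 5.61%; labor force participation rate ≈ 56.45%.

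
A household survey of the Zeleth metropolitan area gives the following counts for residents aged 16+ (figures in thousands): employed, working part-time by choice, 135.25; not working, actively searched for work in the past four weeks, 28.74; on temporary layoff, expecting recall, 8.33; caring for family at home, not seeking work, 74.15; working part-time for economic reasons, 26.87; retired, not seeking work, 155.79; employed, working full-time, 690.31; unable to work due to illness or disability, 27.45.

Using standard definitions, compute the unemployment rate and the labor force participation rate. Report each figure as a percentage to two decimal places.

Employed = 135.25 + 26.87 + 690.31 = 852.43 thousand (anyone who worked, including part-time for economic reasons, counts as employed).
Unemployed = 28.74 + 8.33 = 37.07 thousand (jobless and actively searching, or on temporary layoff).
Labor force = 852.43 + 37.07 = 889.50 thousand.
Not in labor force = 74.15 + 155.79 + 27.45 = 257.39 thousand (those not working and not actively searching are outside the labor force).
Civilian working-age population = 889.50 + 257.39 = 1,146.89 thousand.
Unemployment rate = 37.07 / 889.50 = 4.17%.
Labor force participation rate = 889.50 / 1,146.89 = 77.56%.

Unemployment rate ≈ 4.17%; labor force participation rate ≈ 77.56%.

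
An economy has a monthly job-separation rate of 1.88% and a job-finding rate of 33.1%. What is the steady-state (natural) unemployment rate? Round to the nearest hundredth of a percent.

Steady-state unemployment rate ≈ 5.37%.

At steady state the flows balance: s·E = f·U, so U/(E+U) = s/(s+f).
u* = 1.88 / (1.88 + 33.1) = 1.88 / 34.98 = 5.37%.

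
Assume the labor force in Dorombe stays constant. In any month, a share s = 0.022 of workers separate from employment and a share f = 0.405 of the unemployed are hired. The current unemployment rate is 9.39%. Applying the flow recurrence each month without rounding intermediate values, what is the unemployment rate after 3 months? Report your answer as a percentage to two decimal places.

With a fixed labor force, u_{t+1} = u_t + s·(1−u_t) − f·u_t = u_t·(1−s−f) + s.
Here 1−s−f = 0.573 and s = 0.022.
u_1 = 0.093900 × 0.573 + 0.022 = 0.075805.
u_2 = 0.075805 × 0.573 + 0.022 = 0.065436.
u_3 = 0.065436 × 0.573 + 0.022 = 0.059495.

Unemployment rate after three months ≈ 5.95%.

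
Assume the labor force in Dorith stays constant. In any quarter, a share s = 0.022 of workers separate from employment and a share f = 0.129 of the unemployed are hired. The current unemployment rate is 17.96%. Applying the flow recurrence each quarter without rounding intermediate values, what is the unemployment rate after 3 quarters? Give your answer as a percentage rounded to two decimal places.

Unemployment rate after three quarters ≈ 16.64%.

With a fixed labor force, u_{t+1} = u_t + s·(1−u_t) − f·u_t = u_t·(1−s−f) + s.
Here 1−s−f = 0.849 and s = 0.022.
u_1 = 0.179600 × 0.849 + 0.022 = 0.174480.
u_2 = 0.174480 × 0.849 + 0.022 = 0.170134.
u_3 = 0.170134 × 0.849 + 0.022 = 0.166444.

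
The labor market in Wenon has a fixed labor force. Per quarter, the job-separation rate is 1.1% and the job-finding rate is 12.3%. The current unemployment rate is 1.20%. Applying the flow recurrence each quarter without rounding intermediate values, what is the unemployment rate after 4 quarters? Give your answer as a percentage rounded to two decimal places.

Unemployment rate after four quarters ≈ 4.27%.

With a fixed labor force, u_{t+1} = u_t + s·(1−u_t) − f·u_t = u_t·(1−s−f) + s.
Here 1−s−f = 0.866 and s = 0.011.
u_1 = 0.012000 × 0.866 + 0.011 = 0.021392.
u_2 = 0.021392 × 0.866 + 0.011 = 0.029525.
u_3 = 0.029525 × 0.866 + 0.011 = 0.036569.
u_4 = 0.036569 × 0.866 + 0.011 = 0.042669.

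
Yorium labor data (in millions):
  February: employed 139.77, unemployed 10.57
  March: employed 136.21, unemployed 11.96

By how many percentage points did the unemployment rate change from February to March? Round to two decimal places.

The unemployment rate changed by +1.04 percentage points.

February: labor force = 139.77 + 10.57 = 150.34; u = 10.57/150.34 = 7.03%.
March: labor force = 136.21 + 11.96 = 148.17; u = 11.96/148.17 = 8.07%.
Change = 8.07% − 7.03% = +1.04 pp.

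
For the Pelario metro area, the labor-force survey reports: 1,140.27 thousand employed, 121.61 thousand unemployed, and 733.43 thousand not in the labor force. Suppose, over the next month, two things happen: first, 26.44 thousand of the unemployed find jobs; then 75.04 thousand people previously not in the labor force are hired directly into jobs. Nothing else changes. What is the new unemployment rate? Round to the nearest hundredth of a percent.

New unemployment rate ≈ 7.12%.

Initially, labor force = 1,140.27 + 121.61 = 1,261.88 thousand, so u = 121.61/1,261.88 = 9.64%.
After the first change, unemployed falls and employed rises by 26.44; labor force unchanged → E = 1,166.71, U = 95.17, labor force = 1,261.88 thousand.
After the second change, employed and labor force both rise by 75.04; unemployed unchanged → E = 1,241.75, U = 95.17, labor force = 1,336.92 thousand.
New unemployment rate = 95.17 / 1,336.92 = 7.12%.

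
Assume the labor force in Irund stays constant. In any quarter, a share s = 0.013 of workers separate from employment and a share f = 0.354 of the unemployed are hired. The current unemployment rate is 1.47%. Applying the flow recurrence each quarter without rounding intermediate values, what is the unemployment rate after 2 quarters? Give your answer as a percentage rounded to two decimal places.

With a fixed labor force, u_{t+1} = u_t + s·(1−u_t) − f·u_t = u_t·(1−s−f) + s.
Here 1−s−f = 0.633 and s = 0.013.
u_1 = 0.014700 × 0.633 + 0.013 = 0.022305.
u_2 = 0.022305 × 0.633 + 0.013 = 0.027119.

Unemployment rate after two quarters ≈ 2.71%.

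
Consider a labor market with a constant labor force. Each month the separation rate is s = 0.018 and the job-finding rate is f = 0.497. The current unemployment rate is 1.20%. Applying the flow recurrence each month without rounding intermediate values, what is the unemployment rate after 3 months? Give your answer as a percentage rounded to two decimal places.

With a fixed labor force, u_{t+1} = u_t + s·(1−u_t) − f·u_t = u_t·(1−s−f) + s.
Here 1−s−f = 0.485 and s = 0.018.
u_1 = 0.012000 × 0.485 + 0.018 = 0.023820.
u_2 = 0.023820 × 0.485 + 0.018 = 0.029553.
u_3 = 0.029553 × 0.485 + 0.018 = 0.032333.

Unemployment rate after three months ≈ 3.23%.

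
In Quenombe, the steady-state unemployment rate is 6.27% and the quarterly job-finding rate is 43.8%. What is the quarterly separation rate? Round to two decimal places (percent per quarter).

From u* = s/(s+f): s = u·f/(1−u).
s = 0.0627 × 43.8 / (1 − 0.0627) = 2.7463 / 0.9373 ≈ 2.93% per quarter.

Separation rate ≈ 2.93% per quarter.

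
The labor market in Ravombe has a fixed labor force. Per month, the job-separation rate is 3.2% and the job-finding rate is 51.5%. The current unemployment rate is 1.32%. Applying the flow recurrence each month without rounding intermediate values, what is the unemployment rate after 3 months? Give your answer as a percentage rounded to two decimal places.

With a fixed labor force, u_{t+1} = u_t + s·(1−u_t) − f·u_t = u_t·(1−s−f) + s.
Here 1−s−f = 0.453 and s = 0.032.
u_1 = 0.013200 × 0.453 + 0.032 = 0.037980.
u_2 = 0.037980 × 0.453 + 0.032 = 0.049205.
u_3 = 0.049205 × 0.453 + 0.032 = 0.054290.

Unemployment rate after three months ≈ 5.43%.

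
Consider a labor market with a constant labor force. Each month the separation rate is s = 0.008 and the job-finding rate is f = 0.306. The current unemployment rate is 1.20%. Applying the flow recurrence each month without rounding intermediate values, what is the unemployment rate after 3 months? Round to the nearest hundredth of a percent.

With a fixed labor force, u_{t+1} = u_t + s·(1−u_t) − f·u_t = u_t·(1−s−f) + s.
Here 1−s−f = 0.686 and s = 0.008.
u_1 = 0.012000 × 0.686 + 0.008 = 0.016232.
u_2 = 0.016232 × 0.686 + 0.008 = 0.019135.
u_3 = 0.019135 × 0.686 + 0.008 = 0.021127.

Unemployment rate after three months ≈ 2.11%.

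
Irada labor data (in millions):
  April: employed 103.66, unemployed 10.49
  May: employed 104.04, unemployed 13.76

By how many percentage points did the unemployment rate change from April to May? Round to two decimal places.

April: labor force = 103.66 + 10.49 = 114.15; u = 10.49/114.15 = 9.19%.
May: labor force = 104.04 + 13.76 = 117.80; u = 13.76/117.80 = 11.68%.
Change = 11.68% − 9.19% = +2.49 pp.

The unemployment rate changed by +2.49 percentage points.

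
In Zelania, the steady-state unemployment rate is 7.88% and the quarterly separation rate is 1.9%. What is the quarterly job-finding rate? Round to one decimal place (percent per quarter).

Job-finding rate ≈ 22.2% per quarter.

From u* = s/(s+f): f = s·(1−u)/u.
f = 1.9 × (1 − 0.0788) / 0.0788 = 1.7503 / 0.0788 ≈ 22.2% per quarter.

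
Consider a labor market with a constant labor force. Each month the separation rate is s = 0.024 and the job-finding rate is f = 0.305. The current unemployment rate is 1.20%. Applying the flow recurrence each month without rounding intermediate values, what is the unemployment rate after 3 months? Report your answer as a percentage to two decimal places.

Unemployment rate after three months ≈ 5.45%.

With a fixed labor force, u_{t+1} = u_t + s·(1−u_t) − f·u_t = u_t·(1−s−f) + s.
Here 1−s−f = 0.671 and s = 0.024.
u_1 = 0.012000 × 0.671 + 0.024 = 0.032052.
u_2 = 0.032052 × 0.671 + 0.024 = 0.045507.
u_3 = 0.045507 × 0.671 + 0.024 = 0.054535.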